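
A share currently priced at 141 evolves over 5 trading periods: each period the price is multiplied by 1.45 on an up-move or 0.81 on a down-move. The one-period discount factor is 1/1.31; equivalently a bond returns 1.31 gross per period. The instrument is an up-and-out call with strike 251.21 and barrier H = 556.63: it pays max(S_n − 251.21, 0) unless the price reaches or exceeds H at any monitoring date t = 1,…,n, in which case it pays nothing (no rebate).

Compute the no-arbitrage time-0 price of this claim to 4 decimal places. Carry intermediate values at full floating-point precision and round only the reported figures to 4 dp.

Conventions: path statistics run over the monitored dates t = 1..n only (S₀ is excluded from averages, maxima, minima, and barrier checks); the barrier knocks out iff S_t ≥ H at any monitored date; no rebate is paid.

Set p* = 0.7812 (from d < R < u); the path-dependent value is the discounted p*-expectation over all price paths.
Enumerate all 2^5 = 32 price paths (U = up ×1.45, D = down ×0.81); each path with k up-moves has probability p*^k·(1−p*)^(5−k).
DDDDD: M=114.2100, payoff=0.0000, prob=0.000501
UDDDD: M=204.4500, payoff=0.0000, prob=0.001789
DUDDD: M=165.6045, payoff=0.0000, prob=0.001789
UUDDD: M=296.4525, payoff=0.0000, prob=0.006389
DDUDD: M=134.1396, payoff=0.0000, prob=0.001789
UDUDD: M=240.1265, payoff=0.0000, prob=0.006389
DUUDD: M=240.1265, payoff=0.0000, prob=0.006389
UUUDD: M=429.8561, payoff=30.8186, prob=0.022817
DDDUD: M=114.2100, payoff=0.0000, prob=0.001789
UDDUD: M=204.4500, payoff=0.0000, prob=0.006389
DUDUD: M=194.5025, payoff=0.0000, prob=0.006389
UUDUD: M=348.1835, payoff=30.8186, prob=0.022817
DDUUD: M=194.5025, payoff=0.0000, prob=0.006389
UDUUD: M=348.1835, payoff=30.8186, prob=0.022817
DUUUD: M=348.1835, payoff=30.8186, prob=0.022817
UUUUD: M=623.2914, payoff=0.0000, prob=0.081491
DDDDU: M=114.2100, payoff=0.0000, prob=0.001789
UDDDU: M=204.4500, payoff=0.0000, prob=0.006389
DUDDU: M=165.6045, payoff=0.0000, prob=0.006389
UUDDU: M=296.4525, payoff=30.8186, prob=0.022817
DDUDU: M=157.5470, payoff=0.0000, prob=0.006389
UDUDU: M=282.0286, payoff=30.8186, prob=0.022817
DUUDU: M=282.0286, payoff=30.8186, prob=0.022817
UUUDU: M=504.8660, payoff=253.6560, prob=0.081491
DDDUU: M=157.5470, payoff=0.0000, prob=0.006389
UDDUU: M=282.0286, payoff=30.8186, prob=0.022817
DUDUU: M=282.0286, payoff=30.8186, prob=0.022817
UUDUU: M=504.8660, payoff=253.6560, prob=0.081491
DDUUU: M=282.0286, payoff=30.8186, prob=0.022817
UDUUU: M=504.8660, payoff=253.6560, prob=0.081491
DUUUU: M=504.8660, payoff=253.6560, prob=0.081491
UUUUU: M=903.7725, payoff=0.0000, prob=0.291038
Price = Σ prob·payoff / R^5 = 89.714457 / 3.857949 = 23.2544

price = 23.2544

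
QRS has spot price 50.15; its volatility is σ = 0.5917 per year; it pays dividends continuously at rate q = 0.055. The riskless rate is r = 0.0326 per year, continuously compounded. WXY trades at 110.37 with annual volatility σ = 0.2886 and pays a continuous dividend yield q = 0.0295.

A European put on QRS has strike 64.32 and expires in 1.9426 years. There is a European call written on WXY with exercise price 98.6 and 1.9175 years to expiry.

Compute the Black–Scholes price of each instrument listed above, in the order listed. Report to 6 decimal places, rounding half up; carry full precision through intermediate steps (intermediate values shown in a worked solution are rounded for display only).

price(QRS put K=64.32) = 25.500599
price(WXY call K=98.6) = 22.104620

[QRS put K=64.32]
σ√T = 0.5917·√1.9426 = 0.824695
d₁ = (ln(S/K) + (r−q+σ²/2)T) / (σ√T) = (ln(50.15/64.32) + (0.0326−0.055+0.5917²/2)·1.9426) / 0.824695 = (-0.248852 + 0.296547) / 0.824695 = 0.057833
d₂ = d₁ − σ√T = 0.057833 − 0.824695 = -0.766862
e^{−rT} = 0.938635
e^{−qT} = 0.898667
N(−d₁) = 0.476941,  N(−d₂) = 0.778418
price = K·e^{−rT}·N(−d₂) − S·e^{−qT}·N(−d₁) = 46.995437 − 21.494838 = 25.500599
[WXY call K=98.6]
σ√T = 0.2886·√1.9175 = 0.399635
d₁ = (ln(S/K) + (r−q+σ²/2)T) / (σ√T) = (ln(110.37/98.6) + (0.0326−0.0295+0.2886²/2)·1.9175) / 0.399635 = (0.112767 + 0.085798) / 0.399635 = 0.496867
d₂ = d₁ − σ√T = 0.496867 − 0.399635 = 0.097231
e^{−rT} = 0.939403
e^{−qT} = 0.945004
N(d₁) = 0.690359,  N(d₂) = 0.538729
price = S·e^{−qT}·N(d₁) − K·e^{−rT}·N(d₂) = 72.004446 − 49.899826 = 22.104620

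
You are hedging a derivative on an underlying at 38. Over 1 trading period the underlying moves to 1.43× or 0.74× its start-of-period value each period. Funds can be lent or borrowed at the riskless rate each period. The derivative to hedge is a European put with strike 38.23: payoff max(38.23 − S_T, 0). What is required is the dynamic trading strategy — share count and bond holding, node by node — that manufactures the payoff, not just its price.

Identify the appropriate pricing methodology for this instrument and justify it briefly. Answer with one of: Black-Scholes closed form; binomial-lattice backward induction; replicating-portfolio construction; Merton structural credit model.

Key observation: the deliverable is the dynamic trading strategy on the 1-step tree (spot 38, moves 1.43 and 0.74), so the valuation must go through the node-by-node replicating-portfolio solve.

framework: replicating-portfolio construction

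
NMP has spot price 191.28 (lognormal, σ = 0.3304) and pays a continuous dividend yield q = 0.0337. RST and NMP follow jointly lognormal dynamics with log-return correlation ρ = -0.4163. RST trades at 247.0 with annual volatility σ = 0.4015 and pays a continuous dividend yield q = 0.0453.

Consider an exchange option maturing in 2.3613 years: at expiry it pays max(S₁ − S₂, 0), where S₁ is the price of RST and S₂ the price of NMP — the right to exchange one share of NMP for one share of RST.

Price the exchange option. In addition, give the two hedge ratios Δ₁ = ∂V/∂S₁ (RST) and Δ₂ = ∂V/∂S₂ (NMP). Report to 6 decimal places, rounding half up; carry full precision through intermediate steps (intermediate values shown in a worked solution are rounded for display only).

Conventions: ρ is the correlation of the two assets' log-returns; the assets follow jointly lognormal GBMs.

σ_eff = √(σ₁² + σ₂² − 2ρσ₁σ₂) = √(0.4015² + 0.3304² − 2·-0.4163·0.4015·0.3304) = 0.617102
d₁ = (ln(S₁/S₂) + (q₂ − q₁ + σ_eff²/2)T) / (σ_eff√T) = (ln(247.0/191.28) + (0.0337 − 0.0453 + 0.190408)·2.3613) / 0.948272 = 0.714846
d₂ = d₁ − σ_eff√T = 0.714846 − 0.948272 = -0.233426
N(d₁) = 0.762648,  N(d₂) = 0.407716
V = S₁·e^{−q₁T}·N(d₁) − S₂·e^{−q₂T}·N(d₂) = 169.264532 − 72.022378 = 97.242154
Key observation: no risk-free rate is needed — with the second asset as numeraire the exchange option is a call on the ratio S₁/S₂, and r cancels out of the value.
Δ₁ = e^{−q₁T}·N(d₁) = 0.685282;  Δ₂ = −e^{−q₂T}·N(d₂) = -0.376529

exchange price = 97.242154
Δ1 = 0.685282
Δ2 = -0.376529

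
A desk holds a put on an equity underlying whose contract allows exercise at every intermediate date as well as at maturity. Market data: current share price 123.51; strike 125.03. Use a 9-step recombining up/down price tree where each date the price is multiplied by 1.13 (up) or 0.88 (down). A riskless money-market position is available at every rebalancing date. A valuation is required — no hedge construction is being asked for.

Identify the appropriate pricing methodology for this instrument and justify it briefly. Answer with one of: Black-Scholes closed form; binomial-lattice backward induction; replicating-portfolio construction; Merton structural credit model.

Key observation: the put (strike 125.03 on spot 123.51) is American-style on a 9-step discrete price model, so the early-exercise decision at every node requires stepwise backward valuation — a closed form cannot price the exercise right.

framework: binomial-lattice backward induction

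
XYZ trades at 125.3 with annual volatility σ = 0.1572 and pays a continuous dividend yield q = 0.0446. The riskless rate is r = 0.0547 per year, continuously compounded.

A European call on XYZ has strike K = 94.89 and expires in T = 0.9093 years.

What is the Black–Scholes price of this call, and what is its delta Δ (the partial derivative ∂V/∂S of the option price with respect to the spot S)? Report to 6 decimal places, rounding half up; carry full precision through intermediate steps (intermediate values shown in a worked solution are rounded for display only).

price = 30.199800
Δ = 0.937925

σ√T = 0.1572·√0.9093 = 0.149902
d₁ = (ln(S/K) + (r−q+σ²/2)T) / (σ√T) = (ln(125.3/94.89) + (0.0547−0.0446+0.1572²/2)·0.9093) / 0.149902 = (0.277993 + 0.020419) / 0.149902 = 1.990718
d₂ = d₁ − σ√T = 1.990718 − 0.149902 = 1.840816
e^{−rT} = 0.951478
e^{−qT} = 0.960257
N(d₁) = 0.976744,  N(d₂) = 0.967176
Call price V = S·e^{−qT}·N(d₁) − K·e^{−rT}·N(d₂) = 117.521987 − 87.322187 = 30.199800
Δ = e^{−qT}·N(d₁) = 0.937925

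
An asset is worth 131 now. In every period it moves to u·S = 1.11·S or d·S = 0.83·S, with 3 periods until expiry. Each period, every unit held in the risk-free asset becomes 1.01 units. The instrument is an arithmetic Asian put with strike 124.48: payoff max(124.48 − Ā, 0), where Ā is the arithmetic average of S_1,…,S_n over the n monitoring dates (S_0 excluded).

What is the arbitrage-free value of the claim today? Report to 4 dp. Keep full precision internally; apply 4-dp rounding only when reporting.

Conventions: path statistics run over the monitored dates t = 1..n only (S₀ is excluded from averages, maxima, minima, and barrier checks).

With p* = (R−d)/(u−d) = 0.6429, sum probability × payoff across the paths and divide by R^3.
Enumerate all 2^3 = 8 price paths (U = up ×1.11, D = down ×0.83); each path with k up-moves has probability p*^k·(1−p*)^(3−k).
DDD: Ā=91.2933, payoff=33.1867, prob=0.045554
UDD: Ā=122.0911, payoff=2.3889, prob=0.081997
DUD: Ā=109.8644, payoff=14.6156, prob=0.081997
UUD: Ā=146.9271, payoff=0.0000, prob=0.147595
DDU: Ā=99.7163, payoff=24.7637, prob=0.081997
UDU: Ā=133.3555, payoff=0.0000, prob=0.147595
DUU: Ā=121.1288, payoff=3.3512, prob=0.147595
UUU: Ā=161.9916, payoff=0.0000, prob=0.265671
Price = Σ prob·payoff / R^3 = 5.431268 / 1.030301 = 5.2715

price = 5.2715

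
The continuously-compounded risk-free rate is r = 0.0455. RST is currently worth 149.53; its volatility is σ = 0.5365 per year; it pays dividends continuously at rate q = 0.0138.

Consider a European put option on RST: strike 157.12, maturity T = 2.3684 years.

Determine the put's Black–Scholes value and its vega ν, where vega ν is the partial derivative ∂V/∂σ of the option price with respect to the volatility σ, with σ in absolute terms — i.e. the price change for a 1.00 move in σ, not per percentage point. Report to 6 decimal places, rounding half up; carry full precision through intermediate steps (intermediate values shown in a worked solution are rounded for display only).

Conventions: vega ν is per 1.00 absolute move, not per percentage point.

price = 43.958732
ν = 80.520116

σ√T = 0.5365·√2.3684 = 0.825652
d₁ = (ln(S/K) + (r−q+σ²/2)T) / (σ√T) = (ln(149.53/157.12) + (0.0455−0.0138+0.5365²/2)·2.3684) / 0.825652 = (-0.049513 + 0.415929) / 0.825652 = 0.443790
d₂ = d₁ − σ√T = 0.443790 − 0.825652 = -0.381862
e^{−rT} = 0.897841
e^{−qT} = 0.967844
N(−d₁) = 0.328597,  N(−d₂) = 0.648718
Put price V = K·e^{−rT}·N(−d₂) − S·e^{−qT}·N(−d₁) = 91.513895 − 47.555163 = 43.958732
φ(d₁) = (1/√(2π))·e^{−d₁²/2} = 0.361529
ν = S·e^{−qT}·φ(d₁)·√T = 80.520116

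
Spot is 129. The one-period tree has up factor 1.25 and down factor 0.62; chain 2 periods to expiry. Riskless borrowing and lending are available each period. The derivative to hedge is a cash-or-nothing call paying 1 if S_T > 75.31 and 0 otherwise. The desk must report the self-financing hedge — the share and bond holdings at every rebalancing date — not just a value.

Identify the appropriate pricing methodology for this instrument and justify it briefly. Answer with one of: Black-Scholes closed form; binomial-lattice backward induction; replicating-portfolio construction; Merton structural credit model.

framework: replicating-portfolio construction

Key observation: the task asks for the hedge itself — share and bond holdings at every node of the 2-period tree on spot 129 with factors 1.25/0.62 — which is exactly what the replicating-portfolio construction produces.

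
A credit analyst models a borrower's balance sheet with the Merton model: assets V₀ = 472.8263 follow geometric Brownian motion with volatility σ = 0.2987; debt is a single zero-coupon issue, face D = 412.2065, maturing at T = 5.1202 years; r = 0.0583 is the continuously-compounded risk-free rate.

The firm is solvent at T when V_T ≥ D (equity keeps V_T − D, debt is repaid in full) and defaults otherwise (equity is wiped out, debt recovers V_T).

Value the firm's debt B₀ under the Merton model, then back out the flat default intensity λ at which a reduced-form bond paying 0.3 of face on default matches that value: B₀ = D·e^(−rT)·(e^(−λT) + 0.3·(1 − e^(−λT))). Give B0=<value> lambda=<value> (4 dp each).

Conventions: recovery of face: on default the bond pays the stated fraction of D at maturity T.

B0=266.7793 lambda=0.0393

With assets at 472.8263 and a single debt payment of 412.2065 at 5.1202 years:
d₁ = [ln(V₀/D) + (r + σ²/2)T] / (σ√T)
   = [ln(472.8263/412.2065) + (0.0583 + 0.5·0.2987²)·5.1202] / (0.2987·√5.1202)
   = [0.137204 + 0.526924] / 0.675894 = 0.982591
d₂ = d₁ − σ√T = 0.982591 − 0.675894 = 0.306697
N(d₁) = 0.837096,  N(d₂) = 0.620463,  e^(−rT) = 0.741925
E₀ = V₀·N(d₁) − D·e^(−rT)·N(d₂)
   = 472.8263·0.837096 − 412.2065·0.741925·0.620463 = 206.047035
B₀ = V₀ − E₀ = 472.8263 − 206.047035 = 266.779265
e^(−λT) = (B₀·e^(rT)/D − 0.3)/(1 − 0.3) = (266.7793·1.347846/412.2065 − 0.3)/0.7 = 0.81760486
λ = −ln(0.81760486)/5.1202 = 0.039330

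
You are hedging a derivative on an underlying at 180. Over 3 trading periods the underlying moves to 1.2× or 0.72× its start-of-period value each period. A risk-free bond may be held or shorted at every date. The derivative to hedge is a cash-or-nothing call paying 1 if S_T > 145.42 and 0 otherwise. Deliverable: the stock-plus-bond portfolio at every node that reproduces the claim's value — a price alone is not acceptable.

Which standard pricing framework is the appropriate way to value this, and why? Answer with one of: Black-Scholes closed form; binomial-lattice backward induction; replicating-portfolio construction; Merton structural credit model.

framework: replicating-portfolio construction

Key observation: the deliverable is the dynamic trading strategy on the 3-step tree (spot 180, moves 1.2 and 0.72), so the valuation must go through the node-by-node replicating-portfolio solve.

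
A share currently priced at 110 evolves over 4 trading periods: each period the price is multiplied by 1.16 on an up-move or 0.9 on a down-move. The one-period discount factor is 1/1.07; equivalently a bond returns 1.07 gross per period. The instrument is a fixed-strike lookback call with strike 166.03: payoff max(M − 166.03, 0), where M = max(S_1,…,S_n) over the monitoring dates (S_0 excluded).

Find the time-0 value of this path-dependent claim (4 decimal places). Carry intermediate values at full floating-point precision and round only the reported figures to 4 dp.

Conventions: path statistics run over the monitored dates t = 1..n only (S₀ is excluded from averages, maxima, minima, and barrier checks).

price = 5.0393

No-arbitrage gives p* = (R−d)/(u−d) = 0.6538: enumerate every path, weight its payoff by its p*-probability, and discount by R^4.
Enumerate all 2^4 = 16 price paths (U = up ×1.16, D = down ×0.9); each path with k up-moves has probability p*^k·(1−p*)^(4−k).
DDDD: M=99.0000, payoff=0.0000, prob=0.014357
UDDD: M=127.6000, payoff=0.0000, prob=0.027120
DUDD: M=114.8400, payoff=0.0000, prob=0.027120
UUDD: M=148.0160, payoff=0.0000, prob=0.051226
DDUD: M=103.3560, payoff=0.0000, prob=0.027120
UDUD: M=133.2144, payoff=0.0000, prob=0.051226
DUUD: M=133.2144, payoff=0.0000, prob=0.051226
UUUD: M=171.6986, payoff=5.6686, prob=0.096760
DDDU: M=99.0000, payoff=0.0000, prob=0.027120
UDDU: M=127.6000, payoff=0.0000, prob=0.051226
DUDU: M=119.8930, payoff=0.0000, prob=0.051226
UUDU: M=154.5287, payoff=0.0000, prob=0.096760
DDUU: M=119.8930, payoff=0.0000, prob=0.051226
UDUU: M=154.5287, payoff=0.0000, prob=0.096760
DUUU: M=154.5287, payoff=0.0000, prob=0.096760
UUUU: M=199.1703, payoff=33.1403, prob=0.182769
Price = Σ prob·payoff / R^4 = 6.605511 / 1.310796 = 5.0393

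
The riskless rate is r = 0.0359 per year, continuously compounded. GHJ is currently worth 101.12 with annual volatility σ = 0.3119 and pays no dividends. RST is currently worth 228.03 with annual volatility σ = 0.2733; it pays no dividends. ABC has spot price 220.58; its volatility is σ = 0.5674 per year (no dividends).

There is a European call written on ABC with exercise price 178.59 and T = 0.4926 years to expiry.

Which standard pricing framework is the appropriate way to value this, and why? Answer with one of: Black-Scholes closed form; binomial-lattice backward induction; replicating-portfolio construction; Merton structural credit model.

framework: Black-Scholes closed form

Key observation: a European-exercise option on ABC struck at 178.59 — a GBM underlying with constant parameters — admits an analytic price: the data contain no early exercise, no discrete tree, no debt structure.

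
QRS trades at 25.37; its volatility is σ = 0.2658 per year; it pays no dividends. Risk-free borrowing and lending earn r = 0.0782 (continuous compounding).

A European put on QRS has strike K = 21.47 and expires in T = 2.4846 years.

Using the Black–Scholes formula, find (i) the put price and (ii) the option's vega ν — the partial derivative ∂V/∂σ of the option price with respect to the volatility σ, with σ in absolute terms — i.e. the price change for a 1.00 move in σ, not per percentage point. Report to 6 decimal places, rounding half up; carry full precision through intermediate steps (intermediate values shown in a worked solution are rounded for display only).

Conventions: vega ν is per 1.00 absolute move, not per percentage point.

price = 0.942115
ν = 8.984547

σ√T = 0.2658·√2.4846 = 0.418970
d₁ = (ln(S/K) + (r+σ²/2)T) / (σ√T) = (ln(25.37/21.47) + (0.0782+0.2658²/2)·2.4846) / 0.418970 = (0.166911 + 0.282064) / 0.418970 = 1.071614
d₂ = d₁ − σ√T = 1.071614 − 0.418970 = 0.652644
e^{−rT} = 0.823414
N(−d₁) = 0.141947,  N(−d₂) = 0.256993
Put price V = K·e^{−rT}·N(−d₂) − S·N(−d₁) = 4.543302 − 3.601187 = 0.942115
φ(d₁) = (1/√(2π))·e^{−d₁²/2} = 0.224671
ν = S·φ(d₁)·√T = 8.984547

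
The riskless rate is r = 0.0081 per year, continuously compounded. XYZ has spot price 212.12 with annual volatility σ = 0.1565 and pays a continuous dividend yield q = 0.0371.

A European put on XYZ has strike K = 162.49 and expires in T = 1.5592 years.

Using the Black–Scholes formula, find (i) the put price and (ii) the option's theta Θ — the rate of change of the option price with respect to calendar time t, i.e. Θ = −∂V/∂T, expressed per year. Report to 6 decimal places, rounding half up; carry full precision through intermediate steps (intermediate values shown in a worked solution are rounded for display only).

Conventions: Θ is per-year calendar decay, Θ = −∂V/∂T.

price = 2.245611
Θ = -2.964660

σ√T = 0.1565·√1.5592 = 0.195418
d₁ = (ln(S/K) + (r−q+σ²/2)T) / (σ√T) = (ln(212.12/162.49) + (0.0081−0.0371+0.1565²/2)·1.5592) / 0.195418 = (0.266536 − 0.026123) / 0.195418 = 1.230248
d₂ = d₁ − σ√T = 1.230248 − 0.195418 = 1.034830
e^{−rT} = 0.987450
e^{−qT} = 0.943795
N(−d₁) = 0.109302,  N(−d₂) = 0.150374
Put price V = K·e^{−rT}·N(−d₂) − S·e^{−qT}·N(−d₁) = 24.127643 − 21.882032 = 2.245611
φ(d₁) = (1/√(2π))·e^{−d₁²/2} = 0.187178
Θ = −S·e^{−qT}·φ(d₁)·σ/(2√T) − q·S·e^{−qT}·N(−d₁) + r·K·e^{−rT}·N(−d₂) = −2.348270 − 0.811823 + 0.195434 = -2.964660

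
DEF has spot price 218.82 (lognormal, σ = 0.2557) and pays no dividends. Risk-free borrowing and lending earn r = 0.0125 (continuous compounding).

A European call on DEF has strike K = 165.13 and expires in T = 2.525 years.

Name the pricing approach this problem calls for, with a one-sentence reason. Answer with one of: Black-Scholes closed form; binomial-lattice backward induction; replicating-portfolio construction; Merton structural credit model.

framework: Black-Scholes closed form

Key observation: everything needed for the exact continuous-time valuation of the European call on DEF (strike 165.13) is given, and no feature rules the closed form out.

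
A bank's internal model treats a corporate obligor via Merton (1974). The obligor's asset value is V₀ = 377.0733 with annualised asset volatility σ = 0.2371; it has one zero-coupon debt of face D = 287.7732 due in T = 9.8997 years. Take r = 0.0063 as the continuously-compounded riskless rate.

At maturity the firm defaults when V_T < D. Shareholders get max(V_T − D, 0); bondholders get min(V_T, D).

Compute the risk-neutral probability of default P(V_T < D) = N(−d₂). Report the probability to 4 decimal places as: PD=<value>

Work the structural quantities from V₀ = 377.0733 against face 287.7732:
d₁ = [ln(V₀/D) + (r + σ²/2)T] / (σ√T)
   = [ln(377.0733/287.7732) + (0.0063 + 0.5·0.2371²)·9.8997] / (0.2371·√9.8997)
   = [0.270267 + 0.340631] / 0.746006 = 0.818891
d₂ = d₁ − σ√T = 0.818891 − 0.746006 = 0.072884
risk-neutral PD = N(−d₂) = N(-0.072884) = 0.470949

PD=0.4709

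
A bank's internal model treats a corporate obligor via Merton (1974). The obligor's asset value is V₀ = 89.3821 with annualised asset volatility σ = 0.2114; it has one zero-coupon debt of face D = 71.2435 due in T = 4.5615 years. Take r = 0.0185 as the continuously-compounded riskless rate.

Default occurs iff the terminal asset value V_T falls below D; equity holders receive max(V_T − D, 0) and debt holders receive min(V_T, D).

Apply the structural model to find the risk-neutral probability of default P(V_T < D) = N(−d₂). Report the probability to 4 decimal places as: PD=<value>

With assets at 89.3821 and a single debt payment of 71.2435 at 4.5615 years:
d₁ = [ln(V₀/D) + (r + σ²/2)T] / (σ√T)
   = [ln(89.3821/71.2435) + (0.0185 + 0.5·0.2114²)·4.5615] / (0.2114·√4.5615)
   = [0.226817 + 0.186314] / 0.451501 = 0.915017
d₂ = d₁ − σ√T = 0.915017 − 0.451501 = 0.463516
risk-neutral PD = N(−d₂) = N(-0.463516) = 0.321497

PD=0.3215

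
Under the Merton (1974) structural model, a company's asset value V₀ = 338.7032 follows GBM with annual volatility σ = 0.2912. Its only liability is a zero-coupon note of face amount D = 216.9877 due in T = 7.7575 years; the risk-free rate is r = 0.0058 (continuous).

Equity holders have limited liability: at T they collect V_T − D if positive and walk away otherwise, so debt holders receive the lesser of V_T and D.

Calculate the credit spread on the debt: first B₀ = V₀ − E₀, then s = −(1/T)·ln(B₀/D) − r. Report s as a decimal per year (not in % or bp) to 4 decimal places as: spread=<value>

spread=0.0234

With assets at 338.7032 and a single debt payment of 216.9877 at 7.7575 years:
d₁ = [ln(V₀/D) + (r + σ²/2)T] / (σ√T)
   = [ln(338.7032/216.9877) + (0.0058 + 0.5·0.2912²)·7.7575] / (0.2912·√7.7575)
   = [0.445284 + 0.373902] / 0.811059 = 1.010020
d₂ = d₁ − σ√T = 1.010020 − 0.811059 = 0.198961
N(d₁) = 0.843757,  N(d₂) = 0.578853,  e^(−rT) = 0.956004
E₀ = V₀·N(d₁) − D·e^(−rT)·N(d₂)
   = 338.7032·0.843757 − 216.9877·0.956004·0.578853 = 165.705270
B₀ = V₀ − E₀ = 338.7032 − 165.705270 = 172.997930
spread = −(1/T)·ln(B₀/D) − r = −(1/7.7575)·ln(172.997930/216.9877) − 0.0058 = 0.02340542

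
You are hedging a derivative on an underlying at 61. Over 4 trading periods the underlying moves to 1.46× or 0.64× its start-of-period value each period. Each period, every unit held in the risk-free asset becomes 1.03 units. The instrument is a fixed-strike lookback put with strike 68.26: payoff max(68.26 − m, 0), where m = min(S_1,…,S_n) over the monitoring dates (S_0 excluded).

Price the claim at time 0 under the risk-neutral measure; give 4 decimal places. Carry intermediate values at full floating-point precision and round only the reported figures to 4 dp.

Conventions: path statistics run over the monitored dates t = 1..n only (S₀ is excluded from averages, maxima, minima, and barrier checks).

price = 26.5004

Risk-neutral up-probability p* = (R−d)/(u−d) = (1.03−0.64)/(1.46−0.64) = 0.4756; the claim prices as the p*-weighted sum of path payoffs discounted by R^4.
Enumerate all 2^4 = 16 price paths (U = up ×1.46, D = down ×0.64); each path with k up-moves has probability p*^k·(1−p*)^(4−k).
DDDD: m=10.2341, payoff=58.0259, prob=0.075617
UDDD: m=23.3465, payoff=44.9135, prob=0.068583
DUDD: m=23.3465, payoff=44.9135, prob=0.068583
UUDD: m=53.2593, payoff=15.0007, prob=0.062203
DDUD: m=23.3465, payoff=44.9135, prob=0.068583
UDUD: m=53.2593, payoff=15.0007, prob=0.062203
DUUD: m=39.0400, payoff=29.2200, prob=0.062203
UUUD: m=89.0600, payoff=0.0000, prob=0.056417
DDDU: m=15.9908, payoff=52.2692, prob=0.068583
UDDU: m=36.4790, payoff=31.7810, prob=0.062203
DUDU: m=36.4790, payoff=31.7810, prob=0.062203
UUDU: m=83.2177, payoff=0.0000, prob=0.056417
DDUU: m=24.9856, payoff=43.2744, prob=0.062203
UDUU: m=56.9984, payoff=11.2616, prob=0.056417
DUUU: m=39.0400, payoff=29.2200, prob=0.056417
UUUU: m=89.0600, payoff=0.0000, prob=0.051169
Price = Σ prob·payoff / R^4 = 29.826471 / 1.125509 = 26.5004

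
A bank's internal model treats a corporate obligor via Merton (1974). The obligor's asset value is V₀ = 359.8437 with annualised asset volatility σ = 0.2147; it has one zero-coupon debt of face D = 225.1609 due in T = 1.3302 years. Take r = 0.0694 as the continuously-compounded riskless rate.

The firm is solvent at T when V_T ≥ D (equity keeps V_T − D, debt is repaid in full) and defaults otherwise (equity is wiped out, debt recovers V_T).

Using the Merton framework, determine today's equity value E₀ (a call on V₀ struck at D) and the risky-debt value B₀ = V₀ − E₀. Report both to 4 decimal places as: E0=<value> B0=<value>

Apply the equity-as-call identities (strike 225.1609, horizon 1.3302 years):
d₁ = [ln(V₀/D) + (r + σ²/2)T] / (σ√T)
   = [ln(359.8437/225.1609) + (0.0694 + 0.5·0.2147²)·1.3302] / (0.2147·√1.3302)
   = [0.468855 + 0.122974] / 0.247623 = 2.390043
d₂ = d₁ − σ√T = 2.390043 − 0.247623 = 2.142420
N(d₁) = 0.991577,  N(d₂) = 0.983920,  e^(−rT) = 0.911817
E₀ = V₀·N(d₁) − D·e^(−rT)·N(d₂)
   = 359.8437·0.991577 − 225.1609·0.911817·0.983920 = 154.808391
B₀ = V₀ − E₀ = 359.8437 − 154.808391 = 205.035309

E0=154.8084 B0=205.0353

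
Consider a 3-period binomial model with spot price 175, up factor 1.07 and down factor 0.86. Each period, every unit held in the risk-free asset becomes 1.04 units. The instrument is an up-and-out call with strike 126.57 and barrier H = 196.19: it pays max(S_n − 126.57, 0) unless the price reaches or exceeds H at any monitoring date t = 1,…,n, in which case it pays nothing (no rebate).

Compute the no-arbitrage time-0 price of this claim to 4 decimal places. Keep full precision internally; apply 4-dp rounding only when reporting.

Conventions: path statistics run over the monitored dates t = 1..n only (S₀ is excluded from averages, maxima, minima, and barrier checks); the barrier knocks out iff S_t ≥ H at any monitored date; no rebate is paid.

price = 9.0912

Set p* = 0.8571 (from d < R < u); the path-dependent value is the discounted p*-expectation over all price paths.
Enumerate all 2^3 = 8 price paths (U = up ×1.07, D = down ×0.86); each path with k up-moves has probability p*^k·(1−p*)^(3−k).
DDD: M=150.5000, payoff=0.0000, prob=0.002915
UDD: M=187.2500, payoff=11.9201, prob=0.017493
DUD: M=161.0350, payoff=11.9201, prob=0.017493
UUD: M=200.3575, payoff=0.0000, prob=0.104956
DDU: M=150.5000, payoff=11.9201, prob=0.017493
UDU: M=187.2500, payoff=45.7375, prob=0.104956
DUU: M=172.3074, payoff=45.7375, prob=0.104956
UUU: M=214.3825, payoff=0.0000, prob=0.629738
Price = Σ prob·payoff / R^3 = 10.226409 / 1.124864 = 9.0912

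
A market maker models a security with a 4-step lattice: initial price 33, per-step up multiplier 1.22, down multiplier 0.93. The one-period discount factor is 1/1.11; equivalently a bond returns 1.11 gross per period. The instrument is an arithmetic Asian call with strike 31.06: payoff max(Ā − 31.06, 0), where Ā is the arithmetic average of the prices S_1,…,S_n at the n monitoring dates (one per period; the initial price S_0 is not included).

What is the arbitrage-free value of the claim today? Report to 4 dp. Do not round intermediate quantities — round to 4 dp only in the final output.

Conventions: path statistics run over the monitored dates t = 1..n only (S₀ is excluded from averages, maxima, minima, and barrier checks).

price = 8.0314

Under the martingale measure an up-move has probability p* = 0.6207; value the claim as the probability-weighted average of per-path payoffs, discounted 4 periods at R = 1.11.
Enumerate all 2^4 = 16 price paths (U = up ×1.22, D = down ×0.93); each path with k up-moves has probability p*^k·(1−p*)^(4−k).
DDDD: Ā=27.6153, payoff=0.0000, prob=0.020700
UDDD: Ā=36.2265, payoff=5.1665, prob=0.033873
DUDD: Ā=33.8340, payoff=2.7740, prob=0.033873
UUDD: Ā=44.3844, payoff=13.3244, prob=0.055429
DDUD: Ā=31.6090, payoff=0.5490, prob=0.033873
UDUD: Ā=41.4656, payoff=10.4056, prob=0.055429
DUUD: Ā=39.0731, payoff=8.0131, prob=0.055429
UUUD: Ā=51.2571, payoff=20.1971, prob=0.090702
DDDU: Ā=29.5397, payoff=0.0000, prob=0.033873
UDDU: Ā=38.7510, payoff=7.6910, prob=0.055429
DUDU: Ā=36.3585, payoff=5.2985, prob=0.055429
UUDU: Ā=47.6961, payoff=16.6361, prob=0.090702
DDUU: Ā=34.1335, payoff=3.0735, prob=0.055429
UDUU: Ā=44.7773, payoff=13.7173, prob=0.090702
DUUU: Ā=42.3848, payoff=11.3248, prob=0.090702
UUUU: Ā=55.6016, payoff=24.5416, prob=0.148422
Price = Σ prob·payoff / R^4 = 12.192165 / 1.518070 = 8.0314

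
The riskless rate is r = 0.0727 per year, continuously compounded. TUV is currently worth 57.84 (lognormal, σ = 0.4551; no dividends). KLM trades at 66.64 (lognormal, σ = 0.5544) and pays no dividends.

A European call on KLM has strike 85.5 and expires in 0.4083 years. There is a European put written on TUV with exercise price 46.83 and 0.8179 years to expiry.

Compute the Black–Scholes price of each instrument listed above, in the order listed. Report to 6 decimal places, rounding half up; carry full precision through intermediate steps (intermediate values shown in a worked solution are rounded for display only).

[KLM call K=85.5]
σ√T = 0.5544·√0.4083 = 0.354252
d₁ = (ln(S/K) + (r+σ²/2)T) / (σ√T) = (ln(66.64/85.5) + (0.0727+0.5544²/2)·0.4083) / 0.354252 = (-0.249211 + 0.092431) / 0.354252 = -0.442567
d₂ = d₁ − σ√T = -0.442567 − 0.354252 = -0.796820
e^{−rT} = 0.970753
N(d₁) = 0.329039,  N(d₂) = 0.212778
price = S·N(d₁) − K·e^{−rT}·N(d₂) = 21.927185 − 17.660427 = 4.266757
[TUV put K=46.83]
σ√T = 0.4551·√0.8179 = 0.411583
d₁ = (ln(S/K) + (r+σ²/2)T) / (σ√T) = (ln(57.84/46.83) + (0.0727+0.4551²/2)·0.8179) / 0.411583 = (0.211157 + 0.144161) / 0.411583 = 0.863297
d₂ = d₁ − σ√T = 0.863297 − 0.411583 = 0.451714
e^{−rT} = 0.942272
N(−d₁) = 0.193987,  N(−d₂) = 0.325737
price = K·e^{−rT}·N(−d₂) − S·N(−d₁) = 14.373680 − 11.220213 = 3.153467

price(KLM call K=85.5) = 4.266757
price(TUV put K=46.83) = 3.153467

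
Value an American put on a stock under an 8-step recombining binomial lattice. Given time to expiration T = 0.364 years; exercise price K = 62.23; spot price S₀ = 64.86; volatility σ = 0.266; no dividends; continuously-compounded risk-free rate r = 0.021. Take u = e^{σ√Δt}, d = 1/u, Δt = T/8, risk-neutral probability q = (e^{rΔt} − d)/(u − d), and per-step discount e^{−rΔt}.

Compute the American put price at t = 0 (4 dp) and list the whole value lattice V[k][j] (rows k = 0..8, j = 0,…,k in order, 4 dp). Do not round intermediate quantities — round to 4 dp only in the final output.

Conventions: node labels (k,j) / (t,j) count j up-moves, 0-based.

params: Δt=0.04550 u=1.05838 d=0.94484 q=0.49424 e^(-rΔt)=0.99904
t_8 payoffs: 21.0352 16.0848 10.5396 4.3280 0.0000 0.0000 0.0000 0.0000 0.0000
k=7: node(7,0) S=43.5998 payoff=18.6302 vs cont=18.5708 → 18.6302 [stop]  node(7,1) S=48.8392 payoff=13.3908 vs cont=13.3314 → 13.3908 [stop]  node(7,2) S=54.7081 payoff=7.5219 vs cont=7.4625 → 7.5219 [stop]  node(7,3) S=61.2823 payoff=0.9477 vs cont=2.1869 → 2.1869 [wait]  node(7,4) S=68.6465 payoff=0.0000 vs cont=0.0000 → 0.0000 [wait]  node(7,5) S=76.8957 payoff=0.0000 vs cont=0.0000 → 0.0000 [wait]  node(7,6) S=86.1362 payoff=0.0000 vs cont=0.0000 → 0.0000 [wait]  node(7,7) S=96.4871 payoff=0.0000 vs cont=0.0000 → 0.0000 [wait]
k=6: node(6,0) S=46.1452 payoff=16.0848 vs cont=16.0254 → 16.0848 [stop]  node(6,1) S=51.6904 payoff=10.5396 vs cont=10.4802 → 10.5396 [stop]  node(6,2) S=57.9020 payoff=4.3280 vs cont=4.8804 → 4.8804 [wait]  node(6,3) S=64.8600 payoff=0.0000 vs cont=1.1050 → 1.1050 [wait]  node(6,4) S=72.6542 payoff=0.0000 vs cont=0.0000 → 0.0000 [wait]  node(6,5) S=81.3849 payoff=0.0000 vs cont=0.0000 → 0.0000 [wait]  node(6,6) S=91.1649 payoff=0.0000 vs cont=0.0000 → 0.0000 [wait]
k=5: node(5,0) S=48.8392 payoff=13.3908 vs cont=13.3314 → 13.3908 [stop]  node(5,1) S=54.7081 payoff=7.5219 vs cont=7.7352 → 7.7352 [wait]  node(5,2) S=61.2823 payoff=0.9477 vs cont=3.0116 → 3.0116 [wait]  node(5,3) S=68.6465 payoff=0.0000 vs cont=0.5583 → 0.5583 [wait]  node(5,4) S=76.8957 payoff=0.0000 vs cont=0.0000 → 0.0000 [wait]  node(5,5) S=86.1362 payoff=0.0000 vs cont=0.0000 → 0.0000 [wait]
k=4: node(4,0) S=51.6904 payoff=10.5396 vs cont=10.5855 → 10.5855 [wait]  node(4,1) S=57.9020 payoff=4.3280 vs cont=5.3955 → 5.3955 [wait]  node(4,2) S=64.8600 payoff=0.0000 vs cont=1.7974 → 1.7974 [wait]  node(4,3) S=72.6542 payoff=0.0000 vs cont=0.2821 → 0.2821 [wait]  node(4,4) S=81.3849 payoff=0.0000 vs cont=0.0000 → 0.0000 [wait]
k=3: node(3,0) S=54.7081 payoff=7.5219 vs cont=8.0127 → 8.0127 [wait]  node(3,1) S=61.2823 payoff=0.9477 vs cont=3.6137 → 3.6137 [wait]  node(3,2) S=68.6465 payoff=0.0000 vs cont=1.0475 → 1.0475 [wait]  node(3,3) S=76.8957 payoff=0.0000 vs cont=0.1425 → 0.1425 [wait]
k=2: node(2,0) S=57.9020 payoff=4.3280 vs cont=5.8330 → 5.8330 [wait]  node(2,1) S=64.8600 payoff=0.0000 vs cont=2.3431 → 2.3431 [wait]  node(2,2) S=72.6542 payoff=0.0000 vs cont=0.5996 → 0.5996 [wait]
k=1: node(1,0) S=61.2823 payoff=0.9477 vs cont=4.1042 → 4.1042 [wait]  node(1,1) S=68.6465 payoff=0.0000 vs cont=1.4800 → 1.4800 [wait]
k=0: node(0,0) S=64.8600 payoff=0.0000 vs cont=2.8046 → 2.8046 [wait]

price = 2.8046
tree:
2.8046
4.1042 1.4800
5.8330 2.3431 0.5996
8.0127 3.6137 1.0475 0.1425
10.5855 5.3955 1.7974 0.2821 0.0000
13.3908 7.7352 3.0116 0.5583 0.0000 0.0000
16.0848 10.5396 4.8804 1.1050 0.0000 0.0000 0.0000
18.6302 13.3908 7.5219 2.1869 0.0000 0.0000 0.0000 0.0000
21.0352 16.0848 10.5396 4.3280 0.0000 0.0000 0.0000 0.0000 0.0000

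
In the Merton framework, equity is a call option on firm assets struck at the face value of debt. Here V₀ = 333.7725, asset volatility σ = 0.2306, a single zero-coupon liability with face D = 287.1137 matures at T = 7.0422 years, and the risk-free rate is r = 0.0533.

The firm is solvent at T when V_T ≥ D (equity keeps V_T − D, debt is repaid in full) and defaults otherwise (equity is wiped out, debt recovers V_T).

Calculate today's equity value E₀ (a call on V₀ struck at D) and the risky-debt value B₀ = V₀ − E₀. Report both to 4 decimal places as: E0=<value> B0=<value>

E0=153.0160 B0=180.7565

Work the structural quantities from V₀ = 333.7725 against face 287.1137:
d₁ = [ln(V₀/D) + (r + σ²/2)T] / (σ√T)
   = [ln(333.7725/287.1137) + (0.0533 + 0.5·0.2306²)·7.0422] / (0.2306·√7.0422)
   = [0.150581 + 0.562589] / 0.611947 = 1.165412
d₂ = d₁ − σ√T = 1.165412 − 0.611947 = 0.553466
N(d₁) = 0.878074,  N(d₂) = 0.710028,  e^(−rT) = 0.687049
E₀ = V₀·N(d₁) − D·e^(−rT)·N(d₂)
   = 333.7725·0.878074 − 287.1137·0.687049·0.710028 = 153.015964
B₀ = V₀ − E₀ = 333.7725 − 153.015964 = 180.756536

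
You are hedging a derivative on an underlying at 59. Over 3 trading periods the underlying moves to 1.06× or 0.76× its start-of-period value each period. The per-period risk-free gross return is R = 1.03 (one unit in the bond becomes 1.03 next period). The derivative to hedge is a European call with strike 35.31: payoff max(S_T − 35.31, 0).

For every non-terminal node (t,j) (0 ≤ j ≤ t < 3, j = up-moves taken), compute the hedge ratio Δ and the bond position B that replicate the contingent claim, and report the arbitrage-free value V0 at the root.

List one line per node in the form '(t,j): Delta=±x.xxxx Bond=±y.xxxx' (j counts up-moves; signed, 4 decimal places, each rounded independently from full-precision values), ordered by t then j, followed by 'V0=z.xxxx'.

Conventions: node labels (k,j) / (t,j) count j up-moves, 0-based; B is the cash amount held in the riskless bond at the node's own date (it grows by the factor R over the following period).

(0,0): Delta=0.9950 Bond=-32.0094
(1,0): Delta=0.9321 Bond=-30.1489
(1,1): Delta=1.0000 Bond=-33.2831
(2,0): Delta=0.0795 Bond=-1.9999
(2,1): Delta=1.0000 Bond=-34.2816
(2,2): Delta=1.0000 Bond=-34.2816
V0=26.6950

Risk-neutral probability p* = (R−d)/(u−d) = (1.03−0.76)/(1.06−0.76) = 0.9000.
Payoffs at expiry: V(3,0)=0.0000, V(3,1)=0.8131, V(3,2)=15.0722, V(3,3)=34.9599
(2,0): S=34.0784. Δ = (V_up−V_dn)/(S_up−S_dn) = (0.8131−0.0000)/(36.1231−25.8996) = 0.0795. V = [p*·0.8131 + (1−p*)·0.0000]/1.03 = 0.7105. B = V − Δ·S = -1.9999.
(2,1): S=47.5304. Δ = (V_up−V_dn)/(S_up−S_dn) = (15.0722−0.8131)/(50.3822−36.1231) = 1.0000. V = [p*·15.0722 + (1−p*)·0.8131]/1.03 = 13.2488. B = V − Δ·S = -34.2816.
(2,2): S=66.2924. Δ = (V_up−V_dn)/(S_up−S_dn) = (34.9599−15.0722)/(70.2699−50.3822) = 1.0000. V = [p*·34.9599 + (1−p*)·15.0722]/1.03 = 32.0108. B = V − Δ·S = -34.2816.
(1,0): S=44.8400. Δ = (V_up−V_dn)/(S_up−S_dn) = (13.2488−0.7105)/(47.5304−34.0784) = 0.9321. V = [p*·13.2488 + (1−p*)·0.7105]/1.03 = 11.6456. B = V − Δ·S = -30.1489.
(1,1): S=62.5400. Δ = (V_up−V_dn)/(S_up−S_dn) = (32.0108−13.2488)/(66.2924−47.5304) = 1.0000. V = [p*·32.0108 + (1−p*)·13.2488]/1.03 = 29.2569. B = V − Δ·S = -33.2831.
(0,0): S=59.0000. Δ = (V_up−V_dn)/(S_up−S_dn) = (29.2569−11.6456)/(62.5400−44.8400) = 0.9950. V = [p*·29.2569 + (1−p*)·11.6456]/1.03 = 26.6950. B = V − Δ·S = -32.0094.
Sanity check at the root: Δ(0,0)·S0 + B(0,0) reproduces V0 = 26.6950.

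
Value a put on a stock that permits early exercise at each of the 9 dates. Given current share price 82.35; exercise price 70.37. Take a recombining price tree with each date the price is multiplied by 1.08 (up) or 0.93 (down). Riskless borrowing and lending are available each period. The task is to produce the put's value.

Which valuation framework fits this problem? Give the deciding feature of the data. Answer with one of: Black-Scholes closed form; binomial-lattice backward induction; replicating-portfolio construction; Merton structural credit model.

Key observation: with exercise allowed before expiry on a discrete up/down model (9 steps from spot 82.35), the strike-70.37 put's value must be rolled back through the tree testing early exercise at each node.

framework: binomial-lattice backward induction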